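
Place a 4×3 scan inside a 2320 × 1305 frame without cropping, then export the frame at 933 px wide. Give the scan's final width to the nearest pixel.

Fitted into 2320×1305, the scan spans the height; its width is 1305 × 4/3 ≈ 1740.00 px.
The frame scales by 933/2320 = 0.4022; 1740.00 × 0.4022 ≈ 699.75 px.

700 px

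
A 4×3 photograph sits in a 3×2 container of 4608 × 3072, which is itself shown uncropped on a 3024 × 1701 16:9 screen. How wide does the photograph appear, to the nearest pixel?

4×3 in 4608×3072: fills the height, so the photograph is 4096.00 × 3072.00.
3×2 in 3024×1701: fills the height, so the intermediate becomes 2551.50 × 1701.00 — a scale of ×0.5537.
The photograph scales with it: width 4096.00 × 0.5537 ≈ 2268.00.

2268 px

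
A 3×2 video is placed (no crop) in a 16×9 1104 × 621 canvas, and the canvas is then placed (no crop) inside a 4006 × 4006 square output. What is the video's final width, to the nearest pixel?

3380 px

Inside the 1104×621 canvas the video is height-limited at 931.50 × 621.00.
Second fit — the 16×9 canvas into 4006×4006 spans the width: 4006.00 × 2253.38 (×3.6286 from 1104×621).
Applying the same ×3.6286: 931.50 → 3380.06.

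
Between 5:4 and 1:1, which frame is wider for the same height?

5:4 = 1.25 and 1; 1.25 > 1.

5:4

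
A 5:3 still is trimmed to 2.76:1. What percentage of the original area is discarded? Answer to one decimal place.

39.6%

Going from 5:3 to 2.76:1 means cutting height while keeping width.
Fraction kept = (1.667)/(2.760) ≈ 60.39%, so 39.61% is lost.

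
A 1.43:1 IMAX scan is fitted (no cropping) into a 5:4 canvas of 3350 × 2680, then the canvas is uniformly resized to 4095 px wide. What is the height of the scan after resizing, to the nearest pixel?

2864 px

In the 3350×2680 frame the scan fills the width: height = 3350 / 1.430 ≈ 2342.66 px.
The frame scales by 4095/3350 = 1.2224; 2342.66 × 1.2224 ≈ 2863.64 px.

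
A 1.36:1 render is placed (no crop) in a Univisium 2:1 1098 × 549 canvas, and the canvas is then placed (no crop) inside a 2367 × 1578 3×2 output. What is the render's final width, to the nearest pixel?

1610 px

1.36:1 in 1098×549: fills the height, so the render is 746.64 × 549.00.
Univisium 2:1 in 2367×1578: fills the width, so the intermediate becomes 2367.00 × 1183.50 — a scale of ×2.1557.
Applying the same ×2.1557: 746.64 → 1609.56.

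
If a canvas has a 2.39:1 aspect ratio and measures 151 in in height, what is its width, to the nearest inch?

361 in

151 × 2.390 = 360.89.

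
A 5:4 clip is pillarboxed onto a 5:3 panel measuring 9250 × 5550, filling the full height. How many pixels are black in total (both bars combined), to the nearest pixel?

Content width = 5550 × 5/4 ≈ 6937.5000 px.
Leftover width: 9250 − 6937.5000 = 2312.5000 px.
That's 2312.5000 × 5550 ≈ 12834375 black pixels.

12834375 pixels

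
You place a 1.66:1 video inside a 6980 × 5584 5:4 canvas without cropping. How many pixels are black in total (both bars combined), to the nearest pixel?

1.66:1 is wider than 5:4, so it spans the full width.
Content height = 6980 / 1.660 ≈ 4204.8193 px.
5584 − 4204.8193 = 1379.1807 px of bars.
Across the 6980-px span: 1379.1807 × 6980 ≈ 9626681 px.

9626681 pixels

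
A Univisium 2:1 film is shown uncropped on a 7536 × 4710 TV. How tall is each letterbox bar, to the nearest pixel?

471 px

Since 2.000 > 1.600, the film is width-limited.
The film is 7536 × 1/2 ≈ 3768.00 px tall.
Leftover height: 4710 − 3768.00 = 942.00 px → 471.00 each side.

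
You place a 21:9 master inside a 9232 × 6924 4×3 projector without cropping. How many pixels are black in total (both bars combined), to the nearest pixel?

21:9 (2.333) > 4×3 (1.333), so the master fills the width.
That makes the image 3956.5714 px tall (9232 × 9/21).
6924 − 3956.5714 = 2967.4286 px of bars.
That's 2967.4286 × 9232 ≈ 27395301 black pixels.

27395301 pixels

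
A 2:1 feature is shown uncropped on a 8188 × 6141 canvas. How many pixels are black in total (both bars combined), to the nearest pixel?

2:1 (2.000) > 4:3 (1.333), so the feature fills the width.
That makes the image 4094.0000 px tall (8188 × 1/2).
Black = 6141 − 4094.0000 = 2047.0000 px.
Bar area = 2047.0000 × 8188 ≈ 16760836 px.

16760836 pixels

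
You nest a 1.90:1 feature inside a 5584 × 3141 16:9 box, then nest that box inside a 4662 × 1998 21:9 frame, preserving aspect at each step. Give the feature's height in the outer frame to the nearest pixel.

Inside the 5584×3141 canvas the feature is width-limited at 5584.00 × 2938.95.
16:9 in 4662×1998: fills the height, so the intermediate becomes 3552.00 × 1998.00 — a scale of ×0.6361.
So the feature's height is 2938.95 × 0.6361 ≈ 1869.47.

1869 px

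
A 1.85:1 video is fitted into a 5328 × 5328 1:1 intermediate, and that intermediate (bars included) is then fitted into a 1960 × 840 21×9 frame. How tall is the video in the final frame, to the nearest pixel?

454 px

First fit — 1.85:1 into 5328×5328 spans the width: 5328.00 × 2880.00.
The 1:1 canvas is height-limited in 1960×840, giving 840.00 × 840.00; scale factor 0.1577.
The video scales with it: height 2880.00 × 0.1577 ≈ 454.05.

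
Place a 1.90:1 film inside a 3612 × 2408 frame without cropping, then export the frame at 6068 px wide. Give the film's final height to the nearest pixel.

3194 px

At 3612×2408 the film is width-limited, so height = 3612 / 1.900 ≈ 1901.05 px.
The frame scales by 6068/3612 = 1.6800; 1901.05 × 1.6800 ≈ 3193.68 px.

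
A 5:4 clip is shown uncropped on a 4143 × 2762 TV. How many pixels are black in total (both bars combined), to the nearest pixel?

5:4 is narrower than 3:2, so it spans the full height.
The clip is 2762 × 5/4 ≈ 3452.5000 px wide.
Leftover width: 4143 − 3452.5000 = 690.5000 px.
Across the 2762-px span: 690.5000 × 2762 ≈ 1907161 px.

1907161 pixels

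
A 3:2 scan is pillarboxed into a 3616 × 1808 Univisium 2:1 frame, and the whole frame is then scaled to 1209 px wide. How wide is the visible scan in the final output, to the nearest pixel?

907 px

At 3616×1808 the scan is height-limited, so width = 1808 × 3/2 ≈ 2712.00 px.
Scaling 3616 → 1209 is ×0.3343, so the width becomes 2712.00 × 0.3343 ≈ 906.75 px.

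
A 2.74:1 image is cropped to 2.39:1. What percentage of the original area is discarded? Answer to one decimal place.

12.8%

2.39:1 is narrower than 2.74:1, so the crop keeps the full height and trims the width.
Fraction kept = (2.390)/(2.740) ≈ 87.23%, so 12.77% is lost.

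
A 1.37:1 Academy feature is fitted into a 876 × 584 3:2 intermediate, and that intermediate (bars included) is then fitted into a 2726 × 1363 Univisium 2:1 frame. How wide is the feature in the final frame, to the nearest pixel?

1.37:1 Academy in 876×584: fills the height, so the feature is 800.08 × 584.00.
The 3:2 canvas is height-limited in 2726×1363, giving 2044.50 × 1363.00; scale factor 2.3339.
So the feature's width is 800.08 × 2.3339 ≈ 1867.31.

1867 px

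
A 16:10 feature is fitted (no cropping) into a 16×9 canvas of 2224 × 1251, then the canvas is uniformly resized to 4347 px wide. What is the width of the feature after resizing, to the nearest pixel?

Fitted into 2224×1251, the feature spans the height; its width is 1251 × 16/10 ≈ 2001.60 px.
Resizing to 4347 px wide multiplies everything by 1.9546: 2001.60 → 3912.30 px.

3912 px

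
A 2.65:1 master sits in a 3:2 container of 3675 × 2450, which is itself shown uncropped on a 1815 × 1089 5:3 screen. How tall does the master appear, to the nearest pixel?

616 px

Inside the 3675×2450 canvas the master is width-limited at 3675.00 × 1386.79.
The 3:2 canvas is height-limited in 1815×1089, giving 1633.50 × 1089.00; scale factor 0.4445.
Applying the same ×0.4445: 1386.79 → 616.42.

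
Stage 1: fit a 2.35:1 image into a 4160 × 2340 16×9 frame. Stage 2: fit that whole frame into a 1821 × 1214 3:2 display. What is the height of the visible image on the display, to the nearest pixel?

775 px

Inside the 4160×2340 canvas the image is width-limited at 4160.00 × 1770.21.
16×9 in 1821×1214: fills the width, so the intermediate becomes 1821.00 × 1024.31 — a scale of ×0.4377.
Applying the same ×0.4377: 1770.21 → 774.89.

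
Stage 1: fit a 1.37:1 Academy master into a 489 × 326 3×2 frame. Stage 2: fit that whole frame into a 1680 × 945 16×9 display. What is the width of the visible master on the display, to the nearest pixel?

1295 px

1.37:1 Academy in 489×326: fills the height, so the master is 446.62 × 326.00.
The 3×2 canvas is height-limited in 1680×945, giving 1417.50 × 945.00; scale factor 2.8988.
Applying the same ×2.8988: 446.62 → 1294.65.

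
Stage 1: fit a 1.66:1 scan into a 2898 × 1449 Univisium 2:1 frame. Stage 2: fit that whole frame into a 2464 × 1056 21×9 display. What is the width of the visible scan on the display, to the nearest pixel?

Inside the 2898×1449 canvas the scan is height-limited at 2405.34 × 1449.00.
Second fit — the Univisium 2:1 canvas into 2464×1056 spans the height: 2112.00 × 1056.00 (×0.7288 from 2898×1449).
The scan scales with it: width 2405.34 × 0.7288 ≈ 1752.96.

1753 px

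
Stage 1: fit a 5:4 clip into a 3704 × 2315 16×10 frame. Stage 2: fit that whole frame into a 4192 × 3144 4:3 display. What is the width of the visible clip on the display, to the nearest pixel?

3275 px

First fit — 5:4 into 3704×2315 spans the height: 2893.75 × 2315.00.
16×10 in 4192×3144: fills the width, so the intermediate becomes 4192.00 × 2620.00 — a scale of ×1.1317.
The clip scales with it: width 2893.75 × 1.1317 ≈ 3275.00.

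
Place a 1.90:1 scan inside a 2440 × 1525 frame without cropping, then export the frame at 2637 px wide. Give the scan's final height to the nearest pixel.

1388 px

Fitted into 2440×1525, the scan spans the width; its height is 2440 / 1.900 ≈ 1284.21 px.
The frame scales by 2637/2440 = 1.0807; 1284.21 × 1.0807 ≈ 1387.89 px.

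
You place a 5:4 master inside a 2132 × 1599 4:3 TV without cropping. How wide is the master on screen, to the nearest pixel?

1999 px

5:4 is narrower than 4:3, so it spans the full height.
Content width = 1599 × 5/4 ≈ 1998.75 px.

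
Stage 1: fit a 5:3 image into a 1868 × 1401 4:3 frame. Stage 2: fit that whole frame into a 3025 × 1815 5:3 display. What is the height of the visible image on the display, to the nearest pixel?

Inside the 1868×1401 canvas the image is width-limited at 1868.00 × 1120.80.
Second fit — the 4:3 canvas into 3025×1815 spans the height: 2420.00 × 1815.00 (×1.2955 from 1868×1401).
So the image's height is 1120.80 × 1.2955 ≈ 1452.00.

1452 px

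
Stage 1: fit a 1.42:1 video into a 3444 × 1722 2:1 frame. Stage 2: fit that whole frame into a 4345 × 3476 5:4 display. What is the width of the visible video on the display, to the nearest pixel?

3085 px

1.42:1 in 3444×1722: fills the height, so the video is 2445.24 × 1722.00.
The 2:1 canvas is width-limited in 4345×3476, giving 4345.00 × 2172.50; scale factor 1.2616.
So the video's width is 2445.24 × 1.2616 ≈ 3084.95.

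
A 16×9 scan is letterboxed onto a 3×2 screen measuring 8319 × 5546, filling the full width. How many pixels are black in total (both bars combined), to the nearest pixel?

7208933 pixels

Content height = 8319 × 9/16 ≈ 4679.4375 px.
5546 − 4679.4375 = 866.5625 px of bars.
Bar area = 866.5625 × 8319 ≈ 7208933 px.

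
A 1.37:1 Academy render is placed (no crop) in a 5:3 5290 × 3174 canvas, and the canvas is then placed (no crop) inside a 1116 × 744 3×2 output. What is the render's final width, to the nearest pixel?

First fit — 1.37:1 Academy into 5290×3174 spans the height: 4348.38 × 3174.00.
Second fit — the 5:3 canvas into 1116×744 spans the width: 1116.00 × 669.60 (×0.2110 from 5290×3174).
Applying the same ×0.2110: 4348.38 → 917.35.

917 px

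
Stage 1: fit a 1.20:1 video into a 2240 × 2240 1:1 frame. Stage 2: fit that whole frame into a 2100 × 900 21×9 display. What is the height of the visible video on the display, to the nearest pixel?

1.20:1 in 2240×2240: fills the width, so the video is 2240.00 × 1866.67.
Second fit — the 1:1 canvas into 2100×900 spans the height: 900.00 × 900.00 (×0.4018 from 2240×2240).
Applying the same ×0.4018: 1866.67 → 750.00.

750 px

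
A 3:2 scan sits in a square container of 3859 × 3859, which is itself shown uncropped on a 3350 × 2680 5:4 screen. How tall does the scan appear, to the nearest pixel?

First fit — 3:2 into 3859×3859 spans the width: 3859.00 × 2572.67.
Second fit — the square canvas into 3350×2680 spans the height: 2680.00 × 2680.00 (×0.6945 from 3859×3859).
The scan scales with it: height 2572.67 × 0.6945 ≈ 1786.67.

1787 px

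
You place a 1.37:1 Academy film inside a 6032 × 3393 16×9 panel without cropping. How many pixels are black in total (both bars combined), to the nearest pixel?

4694521 pixels

1.37:1 Academy is narrower than 16×9, so it spans the full height.
That makes the image 4648.4100 px wide (3393 × 1.370).
Leftover width: 6032 − 4648.4100 = 1383.5900 px.
Across the 3393-px span: 1383.5900 × 3393 ≈ 4694521 px.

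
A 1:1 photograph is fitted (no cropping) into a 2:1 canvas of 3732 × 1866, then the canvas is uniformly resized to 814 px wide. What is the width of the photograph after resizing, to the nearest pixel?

In the 3732×1866 frame the photograph fills the height: width = 1866 × 1/1 ≈ 1866.00 px.
Scaling 3732 → 814 is ×0.2181, so the width becomes 1866.00 × 0.2181 ≈ 407.00 px.

407 px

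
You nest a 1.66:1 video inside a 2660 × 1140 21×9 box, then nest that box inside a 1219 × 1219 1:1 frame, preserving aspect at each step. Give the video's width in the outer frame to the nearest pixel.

867 px

1.66:1 in 2660×1140: fills the height, so the video is 1892.40 × 1140.00.
The 21×9 canvas is width-limited in 1219×1219, giving 1219.00 × 522.43; scale factor 0.4583.
So the video's width is 1892.40 × 0.4583 ≈ 867.23.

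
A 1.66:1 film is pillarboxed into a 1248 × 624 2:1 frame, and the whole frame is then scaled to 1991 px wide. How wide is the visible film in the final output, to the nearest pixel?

1653 px

Fitted into 1248×624, the film spans the height; its width is 624 × 1.660 ≈ 1035.84 px.
Resizing to 1991 px wide multiplies everything by 1.5954: 1035.84 → 1652.53 px.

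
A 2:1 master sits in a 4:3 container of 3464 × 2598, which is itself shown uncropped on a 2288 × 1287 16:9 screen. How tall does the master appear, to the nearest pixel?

858 px

Inside the 3464×2598 canvas the master is width-limited at 3464.00 × 1732.00.
4:3 in 2288×1287: fills the height, so the intermediate becomes 1716.00 × 1287.00 — a scale of ×0.4954.
Applying the same ×0.4954: 1732.00 → 858.00.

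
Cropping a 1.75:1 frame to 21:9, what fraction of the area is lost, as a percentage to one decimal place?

The width stays; only height is cut (since 21:9 is wider than 1.75:1).
Fraction kept = (1.750)/(2.333) ≈ 75.00%, so 25.00% is lost.

25.0%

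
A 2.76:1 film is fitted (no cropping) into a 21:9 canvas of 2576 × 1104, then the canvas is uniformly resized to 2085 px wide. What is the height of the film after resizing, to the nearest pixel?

In the 2576×1104 frame the film fills the width: height = 2576 / 2.760 ≈ 933.33 px.
The frame scales by 2085/2576 = 0.8094; 933.33 × 0.8094 ≈ 755.43 px.

755 px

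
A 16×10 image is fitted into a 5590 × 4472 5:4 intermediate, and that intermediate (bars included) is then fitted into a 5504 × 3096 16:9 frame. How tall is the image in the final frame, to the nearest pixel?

2419 px

First fit — 16×10 into 5590×4472 spans the width: 5590.00 × 3493.75.
5:4 in 5504×3096: fills the height, so the intermediate becomes 3870.00 × 3096.00 — a scale of ×0.6923.
Applying the same ×0.6923: 3493.75 → 2418.75.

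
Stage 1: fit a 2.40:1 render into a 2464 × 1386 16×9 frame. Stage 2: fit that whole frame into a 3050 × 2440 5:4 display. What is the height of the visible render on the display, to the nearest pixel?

Inside the 2464×1386 canvas the render is width-limited at 2464.00 × 1026.67.
16×9 in 3050×2440: fills the width, so the intermediate becomes 3050.00 × 1715.62 — a scale of ×1.2378.
Applying the same ×1.2378: 1026.67 → 1270.83.

1271 px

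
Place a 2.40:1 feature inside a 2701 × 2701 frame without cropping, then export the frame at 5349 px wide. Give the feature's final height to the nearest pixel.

In the 2701×2701 frame the feature fills the width: height = 2701 / 2.400 ≈ 1125.42 px.
Resizing to 5349 px wide multiplies everything by 1.9804: 1125.42 → 2228.75 px.

2229 px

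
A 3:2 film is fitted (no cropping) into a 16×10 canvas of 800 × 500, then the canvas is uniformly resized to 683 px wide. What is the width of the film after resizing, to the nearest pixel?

Fitted into 800×500, the film spans the height; its width is 500 × 3/2 ≈ 750.00 px.
Scaling 800 → 683 is ×0.8538, so the width becomes 750.00 × 0.8538 ≈ 640.31 px.

640 px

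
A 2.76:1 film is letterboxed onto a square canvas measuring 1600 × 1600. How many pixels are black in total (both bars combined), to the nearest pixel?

1632464 pixels

2.76:1 is wider than square, so it spans the full width.
The film is 1600 / 2.760 ≈ 579.7101 px tall.
1600 − 579.7101 = 1020.2899 px of bars.
That's 1020.2899 × 1600 ≈ 1632464 black pixels.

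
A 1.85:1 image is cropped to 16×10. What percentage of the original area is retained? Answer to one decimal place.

86.5%

The height stays; only width is cut (since 16×10 is narrower than 1.85:1).
(1.600)/(1.850) ≈ 0.865 of the area survives.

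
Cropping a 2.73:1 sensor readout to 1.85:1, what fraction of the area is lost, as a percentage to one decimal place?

The height stays; only width is cut (since 1.85:1 is narrower than 2.73:1).
Area ratio = (1.850)/(2.730) = 67.77%; the remaining 32.23% is cropped out.

32.2%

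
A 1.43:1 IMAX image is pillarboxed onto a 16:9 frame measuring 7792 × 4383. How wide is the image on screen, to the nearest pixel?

6268 px

1.43:1 IMAX is narrower than 16:9, so it spans the full height.
The image is 4383 × 1.430 ≈ 6267.69 px wide.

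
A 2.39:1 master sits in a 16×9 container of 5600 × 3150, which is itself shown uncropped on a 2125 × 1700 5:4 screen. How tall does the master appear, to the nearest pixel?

2.39:1 in 5600×3150: fills the width, so the master is 5600.00 × 2343.10.
The 16×9 canvas is width-limited in 2125×1700, giving 2125.00 × 1195.31; scale factor 0.3795.
So the master's height is 2343.10 × 0.3795 ≈ 889.12.

889 px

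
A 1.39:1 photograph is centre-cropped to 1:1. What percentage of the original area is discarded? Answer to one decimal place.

1:1 is narrower than 1.39:1, so the crop keeps the full height and trims the width.
Fraction kept = (1.000)/(1.390) ≈ 71.94%, so 28.06% is lost.

28.1%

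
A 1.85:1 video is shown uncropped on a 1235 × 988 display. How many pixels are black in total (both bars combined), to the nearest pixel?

395734 pixels

Since 1.850 > 1.250, the video is width-limited.
Content height = 1235 / 1.850 ≈ 667.5676 px.
988 − 667.5676 = 320.4324 px of bars.
Across the 1235-px span: 320.4324 × 1235 ≈ 395734 px.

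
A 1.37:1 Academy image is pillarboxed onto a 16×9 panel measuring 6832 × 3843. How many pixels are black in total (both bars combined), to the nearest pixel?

1.37:1 Academy (1.370) < 16×9 (1.778), so the image fills the height.
That makes the image 5264.9100 px wide (3843 × 1.370).
6832 − 5264.9100 = 1567.0900 px of bars.
Across the 3843-px span: 1567.0900 × 3843 ≈ 6022327 px.

6022327 pixels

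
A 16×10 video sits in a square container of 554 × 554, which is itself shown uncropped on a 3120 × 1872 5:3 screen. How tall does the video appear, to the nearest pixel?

1170 px

First fit — 16×10 into 554×554 spans the width: 554.00 × 346.25.
The square canvas is height-limited in 3120×1872, giving 1872.00 × 1872.00; scale factor 3.3791.
Applying the same ×3.3791: 346.25 → 1170.00.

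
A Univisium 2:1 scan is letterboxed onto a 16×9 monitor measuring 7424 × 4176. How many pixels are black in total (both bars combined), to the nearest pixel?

Univisium 2:1 is wider than 16×9, so it spans the full width.
The scan is 7424 × 1/2 ≈ 3712.0000 px tall.
Black = 4176 − 3712.0000 = 464.0000 px.
Bar area = 464.0000 × 7424 ≈ 3444736 px.

3444736 pixels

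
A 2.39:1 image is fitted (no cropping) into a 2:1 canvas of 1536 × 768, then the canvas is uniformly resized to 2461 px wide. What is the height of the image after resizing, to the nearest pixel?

1030 px

In the 1536×768 frame the image fills the width: height = 1536 / 2.390 ≈ 642.68 px.
The frame scales by 2461/1536 = 1.6022; 642.68 × 1.6022 ≈ 1029.71 px.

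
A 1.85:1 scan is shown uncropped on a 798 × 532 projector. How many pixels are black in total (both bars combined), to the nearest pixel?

80318 pixels

Since 1.850 > 1.500, the scan is width-limited.
The scan is 798 / 1.850 ≈ 431.3514 px tall.
Black = 532 − 431.3514 = 100.6486 px.
Across the 798-px span: 100.6486 × 798 ≈ 80318 px.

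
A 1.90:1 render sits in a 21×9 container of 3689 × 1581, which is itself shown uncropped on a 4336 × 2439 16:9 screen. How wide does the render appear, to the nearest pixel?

3531 px

Inside the 3689×1581 canvas the render is height-limited at 3003.90 × 1581.00.
The 21×9 canvas is width-limited in 4336×2439, giving 4336.00 × 1858.29; scale factor 1.1754.
Applying the same ×1.1754: 3003.90 → 3530.74.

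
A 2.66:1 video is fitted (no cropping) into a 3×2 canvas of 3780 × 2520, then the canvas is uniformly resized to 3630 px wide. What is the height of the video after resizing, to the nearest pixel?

In the 3780×2520 frame the video fills the width: height = 3780 / 2.660 ≈ 1421.05 px.
Resizing to 3630 px wide multiplies everything by 0.9603: 1421.05 → 1364.66 px.

1365 px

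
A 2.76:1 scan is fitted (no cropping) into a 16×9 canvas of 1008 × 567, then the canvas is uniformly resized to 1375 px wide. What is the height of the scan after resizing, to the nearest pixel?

At 1008×567 the scan is width-limited, so height = 1008 / 2.760 ≈ 365.22 px.
Scaling 1008 → 1375 is ×1.3641, so the height becomes 365.22 × 1.3641 ≈ 498.19 px.

498 px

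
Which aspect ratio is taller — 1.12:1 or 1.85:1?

1.12:1

1.12 and 1.85; 1.85 > 1.12. The smaller width-to-height ratio is the taller frame.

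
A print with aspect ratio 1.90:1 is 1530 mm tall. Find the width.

At 1.90:1, 1530 × 1.900 ≈ 2907.

2907 mm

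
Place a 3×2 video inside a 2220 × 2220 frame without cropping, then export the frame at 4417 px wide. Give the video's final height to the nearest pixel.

2945 px

At 2220×2220 the video is width-limited, so height = 2220 × 2/3 ≈ 1480.00 px.
Scaling 2220 → 4417 is ×1.9896, so the height becomes 1480.00 × 1.9896 ≈ 2944.67 px.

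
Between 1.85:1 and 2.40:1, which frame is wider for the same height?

1.85 and 2.4; 2.4 > 1.85.

2.40:1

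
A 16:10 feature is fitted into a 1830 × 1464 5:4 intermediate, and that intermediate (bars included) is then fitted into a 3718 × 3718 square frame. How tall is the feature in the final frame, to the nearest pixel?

First fit — 16:10 into 1830×1464 spans the width: 1830.00 × 1143.75.
The 5:4 canvas is width-limited in 3718×3718, giving 3718.00 × 2974.40; scale factor 2.0317.
The feature scales with it: height 1143.75 × 2.0317 ≈ 2323.75.

2324 px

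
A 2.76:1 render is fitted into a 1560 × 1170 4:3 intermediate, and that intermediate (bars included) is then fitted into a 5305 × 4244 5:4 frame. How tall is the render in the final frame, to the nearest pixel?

First fit — 2.76:1 into 1560×1170 spans the width: 1560.00 × 565.22.
Second fit — the 4:3 canvas into 5305×4244 spans the width: 5305.00 × 3978.75 (×3.4006 from 1560×1170).
Applying the same ×3.4006: 565.22 → 1922.10.

1922 px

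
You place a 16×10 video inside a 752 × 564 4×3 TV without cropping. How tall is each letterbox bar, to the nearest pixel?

47 px

16×10 is wider than 4×3, so it spans the full width.
Content height = 752 × 10/16 ≈ 470.00 px.
564 − 470.00 = 94.00 px of bars (47.00 each).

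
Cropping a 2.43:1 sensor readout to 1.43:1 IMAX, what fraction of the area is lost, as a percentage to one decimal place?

1.43:1 IMAX is narrower than 2.43:1, so the crop keeps the full height and trims the width.
Fraction kept = (1.430)/(2.430) ≈ 58.85%, so 41.15% is lost.

41.2%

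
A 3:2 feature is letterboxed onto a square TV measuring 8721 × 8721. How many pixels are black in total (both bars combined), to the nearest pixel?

3:2 is wider than square, so it spans the full width.
That makes the image 5814.0000 px tall (8721 × 2/3).
Black = 8721 − 5814.0000 = 2907.0000 px.
That's 2907.0000 × 8721 ≈ 25351947 black pixels.

25351947 pixels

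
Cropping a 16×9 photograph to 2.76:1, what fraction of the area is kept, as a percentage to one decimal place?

2.76:1 is wider than 16×9, so the crop keeps the full width and trims the height.
Fraction kept = (1.778)/(2.760) ≈ 64.41%.

64.4%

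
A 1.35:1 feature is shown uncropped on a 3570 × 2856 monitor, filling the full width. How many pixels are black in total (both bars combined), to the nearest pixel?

755253 pixels

Content height = 3570 / 1.350 ≈ 2644.4444 px.
2856 − 2644.4444 = 211.5556 px of bars.
That's 211.5556 × 3570 ≈ 755253 black pixels.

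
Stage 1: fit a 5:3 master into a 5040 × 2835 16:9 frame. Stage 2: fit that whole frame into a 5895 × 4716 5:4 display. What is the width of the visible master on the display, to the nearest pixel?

5527 px

5:3 in 5040×2835: fills the height, so the master is 4725.00 × 2835.00.
Second fit — the 16:9 canvas into 5895×4716 spans the width: 5895.00 × 3315.94 (×1.1696 from 5040×2835).
Applying the same ×1.1696: 4725.00 → 5526.56.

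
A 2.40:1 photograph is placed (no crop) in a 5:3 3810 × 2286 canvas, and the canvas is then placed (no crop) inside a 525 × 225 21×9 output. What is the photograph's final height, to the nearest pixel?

2.40:1 in 3810×2286: fills the width, so the photograph is 3810.00 × 1587.50.
5:3 in 525×225: fills the height, so the intermediate becomes 375.00 × 225.00 — a scale of ×0.0984.
The photograph scales with it: height 1587.50 × 0.0984 ≈ 156.25.

156 px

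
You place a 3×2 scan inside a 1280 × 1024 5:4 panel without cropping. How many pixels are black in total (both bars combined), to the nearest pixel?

3×2 is wider than 5:4, so it spans the full width.
That makes the image 853.3333 px tall (1280 × 2/3).
Leftover height: 1024 − 853.3333 = 170.6667 px.
Bar area = 170.6667 × 1280 ≈ 218453 px.

218453 pixels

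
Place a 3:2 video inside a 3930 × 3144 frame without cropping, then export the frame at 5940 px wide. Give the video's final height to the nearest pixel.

3960 px

In the 3930×3144 frame the video fills the width: height = 3930 × 2/3 ≈ 2620.00 px.
Scaling 3930 → 5940 is ×1.5115, so the height becomes 2620.00 × 1.5115 ≈ 3960.00 px.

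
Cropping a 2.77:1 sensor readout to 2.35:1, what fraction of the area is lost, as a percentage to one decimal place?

Going from 2.77:1 to 2.35:1 means cutting width while keeping height.
Fraction kept = (2.350)/(2.770) ≈ 84.84%, so 15.16% is lost.

15.2%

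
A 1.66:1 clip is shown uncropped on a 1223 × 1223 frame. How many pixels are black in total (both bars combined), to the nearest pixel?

Since 1.660 > 1.000, the clip is width-limited.
Content height = 1223 / 1.660 ≈ 736.7470 px.
Black = 1223 − 736.7470 = 486.2530 px.
That's 486.2530 × 1223 ≈ 594687 black pixels.

594687 pixels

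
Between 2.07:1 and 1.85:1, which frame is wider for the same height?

2.07 and 1.85; 2.07 > 1.85.

2.07:1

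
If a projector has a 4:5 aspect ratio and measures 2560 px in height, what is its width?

2048 px

2560 × 4/5 = 2048.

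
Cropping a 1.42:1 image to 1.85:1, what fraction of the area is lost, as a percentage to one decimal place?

23.2%

The width stays; only height is cut (since 1.85:1 is wider than 1.42:1).
(1.420)/(1.850) ≈ 0.768 of the area survives, leaving 23.24% discarded.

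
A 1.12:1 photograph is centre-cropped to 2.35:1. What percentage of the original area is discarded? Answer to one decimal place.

52.3%

The width stays; only height is cut (since 2.35:1 is wider than 1.12:1).
Area ratio = (1.120)/(2.350) = 47.66%; the remaining 52.34% is cropped out.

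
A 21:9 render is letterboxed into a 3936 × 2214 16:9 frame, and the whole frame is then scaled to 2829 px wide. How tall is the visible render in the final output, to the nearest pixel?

In the 3936×2214 frame the render fills the width: height = 3936 × 9/21 ≈ 1686.86 px.
The frame scales by 2829/3936 = 0.7188; 1686.86 × 0.7188 ≈ 1212.43 px.

1212 px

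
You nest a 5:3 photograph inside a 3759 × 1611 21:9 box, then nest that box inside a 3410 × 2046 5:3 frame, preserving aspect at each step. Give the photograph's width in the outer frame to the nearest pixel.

2436 px

Inside the 3759×1611 canvas the photograph is height-limited at 2685.00 × 1611.00.
The 21:9 canvas is width-limited in 3410×2046, giving 3410.00 × 1461.43; scale factor 0.9072.
Applying the same ×0.9072: 2685.00 → 2435.71.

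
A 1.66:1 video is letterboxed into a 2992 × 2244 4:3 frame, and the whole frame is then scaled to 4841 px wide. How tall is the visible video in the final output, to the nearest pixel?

2916 px

At 2992×2244 the video is width-limited, so height = 2992 / 1.660 ≈ 1802.41 px.
Scaling 2992 → 4841 is ×1.6180, so the height becomes 1802.41 × 1.6180 ≈ 2916.27 px.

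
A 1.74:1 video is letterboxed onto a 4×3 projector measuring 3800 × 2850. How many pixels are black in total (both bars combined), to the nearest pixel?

1.74:1 (1.740) > 4×3 (1.333), so the video fills the width.
The video is 3800 / 1.740 ≈ 2183.9080 px tall.
Black = 2850 − 2183.9080 = 666.0920 px.
That's 666.0920 × 3800 ≈ 2531149 black pixels.

2531149 pixels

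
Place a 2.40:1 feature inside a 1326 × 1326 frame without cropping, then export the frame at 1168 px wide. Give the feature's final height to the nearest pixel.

487 px

In the 1326×1326 frame the feature fills the width: height = 1326 / 2.400 ≈ 552.50 px.
Resizing to 1168 px wide multiplies everything by 0.8808: 552.50 → 486.67 px.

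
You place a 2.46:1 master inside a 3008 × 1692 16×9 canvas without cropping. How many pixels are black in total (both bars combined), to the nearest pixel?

Since 2.460 > 1.778, the master is width-limited.
The master is 3008 / 2.460 ≈ 1222.7642 px tall.
1692 − 1222.7642 = 469.2358 px of bars.
Bar area = 469.2358 × 3008 ≈ 1411461 px.

1411461 pixels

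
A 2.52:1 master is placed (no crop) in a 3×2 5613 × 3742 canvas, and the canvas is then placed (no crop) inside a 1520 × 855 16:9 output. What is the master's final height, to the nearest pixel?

509 px

Inside the 5613×3742 canvas the master is width-limited at 5613.00 × 2227.38.
Second fit — the 3×2 canvas into 1520×855 spans the height: 1282.50 × 855.00 (×0.2285 from 5613×3742).
So the master's height is 2227.38 × 0.2285 ≈ 508.93.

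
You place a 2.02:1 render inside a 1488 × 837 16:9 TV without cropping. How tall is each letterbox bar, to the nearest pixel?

50 px

2.02:1 is wider than 16:9, so it spans the full width.
Content height = 1488 / 2.020 ≈ 736.63 px.
Black = 837 − 736.63 = 100.37 px, or 50.18 per bar.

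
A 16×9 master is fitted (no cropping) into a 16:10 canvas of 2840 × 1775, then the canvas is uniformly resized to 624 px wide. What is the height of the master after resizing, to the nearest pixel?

In the 2840×1775 frame the master fills the width: height = 2840 × 9/16 ≈ 1597.50 px.
Scaling 2840 → 624 is ×0.2197, so the height becomes 1597.50 × 0.2197 ≈ 351.00 px.

351 px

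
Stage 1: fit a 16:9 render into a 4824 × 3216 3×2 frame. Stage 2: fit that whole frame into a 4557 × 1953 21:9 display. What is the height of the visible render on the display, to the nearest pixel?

Inside the 4824×3216 canvas the render is width-limited at 4824.00 × 2713.50.
3×2 in 4557×1953: fills the height, so the intermediate becomes 2929.50 × 1953.00 — a scale of ×0.6073.
So the render's height is 2713.50 × 0.6073 ≈ 1647.84.

1648 px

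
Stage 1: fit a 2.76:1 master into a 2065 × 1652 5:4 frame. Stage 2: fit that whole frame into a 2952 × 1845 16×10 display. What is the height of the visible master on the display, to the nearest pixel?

First fit — 2.76:1 into 2065×1652 spans the width: 2065.00 × 748.19.
The 5:4 canvas is height-limited in 2952×1845, giving 2306.25 × 1845.00; scale factor 1.1168.
So the master's height is 748.19 × 1.1168 ≈ 835.60.

836 px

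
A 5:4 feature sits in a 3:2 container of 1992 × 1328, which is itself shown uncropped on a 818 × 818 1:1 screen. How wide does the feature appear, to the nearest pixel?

First fit — 5:4 into 1992×1328 spans the height: 1660.00 × 1328.00.
Second fit — the 3:2 canvas into 818×818 spans the width: 818.00 × 545.33 (×0.4106 from 1992×1328).
Applying the same ×0.4106: 1660.00 → 681.67.

682 px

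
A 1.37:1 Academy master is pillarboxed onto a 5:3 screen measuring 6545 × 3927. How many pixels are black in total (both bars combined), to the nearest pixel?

4574994 pixels

1.37:1 Academy (1.370) < 5:3 (1.667), so the master fills the height.
The master is 3927 × 1.370 ≈ 5379.9900 px wide.
Leftover width: 6545 − 5379.9900 = 1165.0100 px.
That's 1165.0100 × 3927 ≈ 4574994 black pixels.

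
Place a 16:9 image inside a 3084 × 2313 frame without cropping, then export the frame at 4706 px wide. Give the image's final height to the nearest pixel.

2647 px

In the 3084×2313 frame the image fills the width: height = 3084 × 9/16 ≈ 1734.75 px.
Resizing to 4706 px wide multiplies everything by 1.5259: 1734.75 → 2647.12 px.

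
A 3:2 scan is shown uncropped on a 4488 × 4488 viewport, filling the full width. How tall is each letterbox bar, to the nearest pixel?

748 px

Content height = 4488 × 2/3 ≈ 2992.00 px.
4488 − 2992.00 = 1496.00 px of bars (748.00 each).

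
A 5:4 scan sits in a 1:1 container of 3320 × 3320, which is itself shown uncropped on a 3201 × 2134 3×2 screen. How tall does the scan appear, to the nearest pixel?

1707 px

Inside the 3320×3320 canvas the scan is width-limited at 3320.00 × 2656.00.
The 1:1 canvas is height-limited in 3201×2134, giving 2134.00 × 2134.00; scale factor 0.6428.
Applying the same ×0.6428: 2656.00 → 1707.20.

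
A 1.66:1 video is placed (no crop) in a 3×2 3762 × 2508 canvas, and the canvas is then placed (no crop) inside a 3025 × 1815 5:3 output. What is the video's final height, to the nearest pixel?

1640 px

Inside the 3762×2508 canvas the video is width-limited at 3762.00 × 2266.27.
The 3×2 canvas is height-limited in 3025×1815, giving 2722.50 × 1815.00; scale factor 0.7237.
Applying the same ×0.7237: 2266.27 → 1640.06.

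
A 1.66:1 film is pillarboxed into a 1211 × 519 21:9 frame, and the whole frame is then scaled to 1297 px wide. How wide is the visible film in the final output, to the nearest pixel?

923 px

At 1211×519 the film is height-limited, so width = 519 × 1.660 ≈ 861.54 px.
The frame scales by 1297/1211 = 1.0710; 861.54 × 1.0710 ≈ 922.72 px.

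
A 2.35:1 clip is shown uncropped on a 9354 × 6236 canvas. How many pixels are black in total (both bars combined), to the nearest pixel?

2.35:1 (2.350) > 3×2 (1.500), so the clip fills the width.
Content height = 9354 / 2.350 ≈ 3980.4255 px.
6236 − 3980.4255 = 2255.5745 px of bars.
Bar area = 2255.5745 × 9354 ≈ 21098644 px.

21098644 pixels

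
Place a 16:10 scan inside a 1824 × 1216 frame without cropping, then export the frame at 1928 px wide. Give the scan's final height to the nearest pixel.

1205 px

In the 1824×1216 frame the scan fills the width: height = 1824 × 10/16 ≈ 1140.00 px.
Resizing to 1928 px wide multiplies everything by 1.0570: 1140.00 → 1205.00 px.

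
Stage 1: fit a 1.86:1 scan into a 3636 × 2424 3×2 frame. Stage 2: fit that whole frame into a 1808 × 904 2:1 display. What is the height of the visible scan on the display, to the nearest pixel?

First fit — 1.86:1 into 3636×2424 spans the width: 3636.00 × 1954.84.
Second fit — the 3×2 canvas into 1808×904 spans the height: 1356.00 × 904.00 (×0.3729 from 3636×2424).
Applying the same ×0.3729: 1954.84 → 729.03.

729 px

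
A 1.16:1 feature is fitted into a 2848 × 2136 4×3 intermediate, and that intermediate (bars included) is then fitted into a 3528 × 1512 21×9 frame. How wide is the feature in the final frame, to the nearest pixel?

1754 px

Inside the 2848×2136 canvas the feature is height-limited at 2477.76 × 2136.00.
4×3 in 3528×1512: fills the height, so the intermediate becomes 2016.00 × 1512.00 — a scale of ×0.7079.
So the feature's width is 2477.76 × 0.7079 ≈ 1753.92.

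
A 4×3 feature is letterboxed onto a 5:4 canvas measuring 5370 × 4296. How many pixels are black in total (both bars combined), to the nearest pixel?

1441845 pixels

4×3 (1.333) > 5:4 (1.250), so the feature fills the width.
Content height = 5370 × 3/4 ≈ 4027.5000 px.
Black = 4296 − 4027.5000 = 268.5000 px.
Across the 5370-px span: 268.5000 × 5370 ≈ 1441845 px.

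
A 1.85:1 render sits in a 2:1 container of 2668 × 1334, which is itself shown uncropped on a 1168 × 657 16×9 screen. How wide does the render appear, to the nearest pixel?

First fit — 1.85:1 into 2668×1334 spans the height: 2467.90 × 1334.00.
2:1 in 1168×657: fills the width, so the intermediate becomes 1168.00 × 584.00 — a scale of ×0.4378.
The render scales with it: width 2467.90 × 0.4378 ≈ 1080.40.

1080 px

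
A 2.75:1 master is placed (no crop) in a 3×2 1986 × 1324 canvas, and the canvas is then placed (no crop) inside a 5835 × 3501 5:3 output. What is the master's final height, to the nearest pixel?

1910 px

First fit — 2.75:1 into 1986×1324 spans the width: 1986.00 × 722.18.
The 3×2 canvas is height-limited in 5835×3501, giving 5251.50 × 3501.00; scale factor 2.6443.
The master scales with it: height 722.18 × 2.6443 ≈ 1909.64.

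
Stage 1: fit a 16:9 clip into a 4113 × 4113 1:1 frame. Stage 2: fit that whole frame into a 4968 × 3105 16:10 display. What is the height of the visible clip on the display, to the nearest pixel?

16:9 in 4113×4113: fills the width, so the clip is 4113.00 × 2313.56.
The 1:1 canvas is height-limited in 4968×3105, giving 3105.00 × 3105.00; scale factor 0.7549.
The clip scales with it: height 2313.56 × 0.7549 ≈ 1746.56.

1747 px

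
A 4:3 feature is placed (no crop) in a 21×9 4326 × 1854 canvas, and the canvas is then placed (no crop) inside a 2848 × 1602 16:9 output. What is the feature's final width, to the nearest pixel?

Inside the 4326×1854 canvas the feature is height-limited at 2472.00 × 1854.00.
21×9 in 2848×1602: fills the width, so the intermediate becomes 2848.00 × 1220.57 — a scale of ×0.6583.
Applying the same ×0.6583: 2472.00 → 1627.43.

1627 px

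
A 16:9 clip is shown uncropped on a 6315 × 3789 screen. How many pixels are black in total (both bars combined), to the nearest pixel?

Since 1.778 > 1.667, the clip is width-limited.
The clip is 6315 × 9/16 ≈ 3552.1875 px tall.
Black = 3789 − 3552.1875 = 236.8125 px.
Bar area = 236.8125 × 6315 ≈ 1495471 px.

1495471 pixels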